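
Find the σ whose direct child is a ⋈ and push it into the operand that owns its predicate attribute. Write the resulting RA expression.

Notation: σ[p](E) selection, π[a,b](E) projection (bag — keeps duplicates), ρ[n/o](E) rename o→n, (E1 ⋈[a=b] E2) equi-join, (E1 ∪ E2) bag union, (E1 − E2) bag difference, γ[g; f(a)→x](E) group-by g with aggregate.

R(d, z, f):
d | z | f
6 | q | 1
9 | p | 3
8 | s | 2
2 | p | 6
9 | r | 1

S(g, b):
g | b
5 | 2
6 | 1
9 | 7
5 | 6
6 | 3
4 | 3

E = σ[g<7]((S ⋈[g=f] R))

σ filters on g, owned by the left side.
E' = (σ[g<7](S) ⋈[g=f] R)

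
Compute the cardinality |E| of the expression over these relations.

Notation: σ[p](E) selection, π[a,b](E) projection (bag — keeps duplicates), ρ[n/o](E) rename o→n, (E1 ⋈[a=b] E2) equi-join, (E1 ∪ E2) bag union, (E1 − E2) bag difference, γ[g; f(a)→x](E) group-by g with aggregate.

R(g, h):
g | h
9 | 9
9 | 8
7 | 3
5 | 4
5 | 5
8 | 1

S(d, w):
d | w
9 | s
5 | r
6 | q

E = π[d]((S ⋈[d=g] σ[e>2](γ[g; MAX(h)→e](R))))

Subexpression sizes:
  S → 3
  R → 6
  γ[g; MAX(h)→e](R) → 4
  σ[e>2](γ[g; MAX(h)→e](R)) → 3
  (S ⋈[d=g] σ[e>2](γ[g; MAX(h)→e](R))) → 2
  π[d]((S ⋈[d=g] σ[e>2](γ[g; MAX(h)→e](R)))) → 2

|E| = 2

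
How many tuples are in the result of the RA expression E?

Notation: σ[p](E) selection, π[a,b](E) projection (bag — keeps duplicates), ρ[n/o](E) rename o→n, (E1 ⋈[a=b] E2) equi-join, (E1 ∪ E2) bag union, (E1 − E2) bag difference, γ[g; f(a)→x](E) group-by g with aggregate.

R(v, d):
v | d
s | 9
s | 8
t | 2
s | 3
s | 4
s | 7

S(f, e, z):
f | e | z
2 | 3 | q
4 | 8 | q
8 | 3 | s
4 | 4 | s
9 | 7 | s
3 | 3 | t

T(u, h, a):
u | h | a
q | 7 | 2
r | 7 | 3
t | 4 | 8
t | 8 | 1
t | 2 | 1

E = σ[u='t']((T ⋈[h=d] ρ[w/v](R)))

Stepwise |·|:
  T → 5
  R → 6
  ρ[w/v](R) → 6
  (T ⋈[h=d] ρ[w/v](R)) → 5
  σ[u='t']((T ⋈[h=d] ρ[w/v](R))) → 3

|E| = 3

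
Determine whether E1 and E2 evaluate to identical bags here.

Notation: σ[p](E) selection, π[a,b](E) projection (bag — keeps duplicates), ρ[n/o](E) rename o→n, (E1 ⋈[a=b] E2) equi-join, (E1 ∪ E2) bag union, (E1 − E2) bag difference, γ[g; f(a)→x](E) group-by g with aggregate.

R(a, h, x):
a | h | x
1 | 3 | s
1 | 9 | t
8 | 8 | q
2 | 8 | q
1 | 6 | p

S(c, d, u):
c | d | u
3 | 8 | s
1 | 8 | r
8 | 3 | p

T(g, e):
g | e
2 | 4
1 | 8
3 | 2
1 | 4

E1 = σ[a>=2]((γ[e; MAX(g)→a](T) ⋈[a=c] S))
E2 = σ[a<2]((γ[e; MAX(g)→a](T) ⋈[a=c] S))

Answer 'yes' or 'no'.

E1 per-node cardinality:
  T → 4
  γ[e; MAX(g)→a](T) → 3
  S → 3
  (γ[e; MAX(g)→a](T) ⋈[a=c] S) → 2
  σ[a>=2]((γ[e; MAX(g)→a](T) ⋈[a=c] S)) → 1
E2 per-node cardinality:
  T → 4
  γ[e; MAX(g)→a](T) → 3
  S → 3
  (γ[e; MAX(g)→a](T) ⋈[a=c] S) → 2
  σ[a<2]((γ[e; MAX(g)→a](T) ⋈[a=c] S)) → 1

E1 result:
e | a | c | d | u
2 | 3 | 3 | 8 | s
E2 result:
e | a | c | d | u
8 | 1 | 1 | 8 | r
Witness: (8, 1, 1, 8, 'r') appears 0× in E1 but 1× in E2.

no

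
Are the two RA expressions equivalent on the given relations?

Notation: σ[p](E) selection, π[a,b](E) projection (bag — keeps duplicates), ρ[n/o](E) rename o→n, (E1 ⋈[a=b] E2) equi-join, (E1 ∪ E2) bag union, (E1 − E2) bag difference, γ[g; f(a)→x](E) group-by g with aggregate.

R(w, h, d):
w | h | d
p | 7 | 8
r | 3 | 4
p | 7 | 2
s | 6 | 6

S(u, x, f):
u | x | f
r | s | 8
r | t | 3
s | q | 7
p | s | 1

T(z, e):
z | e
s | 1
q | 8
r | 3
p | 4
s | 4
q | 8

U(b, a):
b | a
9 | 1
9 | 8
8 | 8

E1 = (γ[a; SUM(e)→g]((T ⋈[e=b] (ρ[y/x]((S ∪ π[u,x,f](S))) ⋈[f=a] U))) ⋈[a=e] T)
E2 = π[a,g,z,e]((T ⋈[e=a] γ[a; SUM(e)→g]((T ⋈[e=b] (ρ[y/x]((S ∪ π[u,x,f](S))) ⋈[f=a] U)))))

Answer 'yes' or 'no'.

E1 row counts bottom-up:
  T → 6
  S → 4
  S → 4
  π[u,x,f](S) → 4
  (S ∪ π[u,x,f](S)) → 8
  ρ[y/x]((S ∪ π[u,x,f](S))) → 8
  U → 3
  (ρ[y/x]((S ∪ π[u,x,f](S))) ⋈[f=a] U) → 6
  (T ⋈[e=b] (ρ[y/x]((S ∪ π[u,x,f](S))) ⋈[f=a] U)) → 4
  γ[a; SUM(e)→g]((T ⋈[e=b] (ρ[y/x]((S ∪ π[u,x,f](S))) ⋈[f=a] U))) → 1
  T → 6
  (γ[a; SUM(e)→g]((T ⋈[e=b] (ρ[y/x]((S ∪ π[u,x,f](S))) ⋈[f=a] U))) ⋈[a=e] T) → 2
E2 row counts bottom-up:
  T → 6
  T → 6
  S → 4
  S → 4
  π[u,x,f](S) → 4
  (S ∪ π[u,x,f](S)) → 8
  ρ[y/x]((S ∪ π[u,x,f](S))) → 8
  U → 3
  (ρ[y/x]((S ∪ π[u,x,f](S))) ⋈[f=a] U) → 6
  (T ⋈[e=b] (ρ[y/x]((S ∪ π[u,x,f](S))) ⋈[f=a] U)) → 4
  γ[a; SUM(e)→g]((T ⋈[e=b] (ρ[y/x]((S ∪ π[u,x,f](S))) ⋈[f=a] U))) → 1
  (T ⋈[e=a] γ[a; SUM(e)→g]((T ⋈[e=b] (ρ[y/x]((S ∪ π[u,x,f](S))) ⋈[f=a] U)))) → 2
  π[a,g,z,e]((T ⋈[e=a] γ[a; SUM(e)→g]((T ⋈[e=b] (ρ[y/x]((S ∪ π[u,x,f](S))) ⋈[f=a] U))))) → 2

E1 and E2 produce the same multiset:
a | g | z | e
8 | 32 | q | 8
8 | 32 | q | 8

yes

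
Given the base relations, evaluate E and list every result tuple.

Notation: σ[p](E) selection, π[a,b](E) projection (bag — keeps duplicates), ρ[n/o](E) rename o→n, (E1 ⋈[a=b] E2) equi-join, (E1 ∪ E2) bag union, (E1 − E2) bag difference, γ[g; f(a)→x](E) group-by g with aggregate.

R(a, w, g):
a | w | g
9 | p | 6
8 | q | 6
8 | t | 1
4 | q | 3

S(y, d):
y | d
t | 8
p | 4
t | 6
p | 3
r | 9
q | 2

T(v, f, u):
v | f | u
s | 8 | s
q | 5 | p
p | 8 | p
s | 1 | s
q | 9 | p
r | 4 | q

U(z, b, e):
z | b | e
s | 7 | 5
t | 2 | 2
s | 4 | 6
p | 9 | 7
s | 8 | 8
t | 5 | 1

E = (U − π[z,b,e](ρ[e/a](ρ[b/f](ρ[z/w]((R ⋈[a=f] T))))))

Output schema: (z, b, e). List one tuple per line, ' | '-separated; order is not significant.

Stepwise |·|:
  U → 6
  R → 4
  T → 6
  (R ⋈[a=f] T) → 6
  ρ[z/w]((R ⋈[a=f] T)) → 6
  ρ[b/f](ρ[z/w]((R ⋈[a=f] T))) → 6
  ρ[e/a](ρ[b/f](ρ[z/w]((R ⋈[a=f] T)))) → 6
  π[z,b,e](ρ[e/a](ρ[b/f](ρ[z/w]((R ⋈[a=f] T))))) → 6
  (U − π[z,b,e](ρ[e/a](ρ[b/f](ρ[z/w]((R ⋈[a=f] T)))))) → 6

== RESULT ==
z | b | e
p | 9 | 7
s | 4 | 6
s | 7 | 5
s | 8 | 8
t | 2 | 2
t | 5 | 1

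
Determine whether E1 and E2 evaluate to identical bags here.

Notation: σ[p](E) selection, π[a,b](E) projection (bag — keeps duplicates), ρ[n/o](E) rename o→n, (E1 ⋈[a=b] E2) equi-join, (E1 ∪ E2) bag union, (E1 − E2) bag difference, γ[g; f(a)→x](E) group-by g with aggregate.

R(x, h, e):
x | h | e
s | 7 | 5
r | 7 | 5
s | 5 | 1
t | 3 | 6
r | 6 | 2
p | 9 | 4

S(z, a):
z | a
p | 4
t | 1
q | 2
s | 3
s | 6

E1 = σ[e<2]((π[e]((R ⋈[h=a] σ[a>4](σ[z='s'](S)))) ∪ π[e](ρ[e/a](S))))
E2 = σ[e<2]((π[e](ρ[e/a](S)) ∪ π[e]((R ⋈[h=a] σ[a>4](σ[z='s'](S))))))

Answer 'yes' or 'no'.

E1 stepwise |·|:
  R → 6
  S → 5
  σ[z='s'](S) → 2
  σ[a>4](σ[z='s'](S)) → 1
  (R ⋈[h=a] σ[a>4](σ[z='s'](S))) → 1
  π[e]((R ⋈[h=a] σ[a>4](σ[z='s'](S)))) → 1
  S → 5
  ρ[e/a](S) → 5
  π[e](ρ[e/a](S)) → 5
  (π[e]((R ⋈[h=a] σ[a>4](σ[z='s'](S)))) ∪ π[e](ρ[e/a](S))) → 6
  σ[e<2]((π[e]((R ⋈[h=a] σ[a>4](σ[z='s'](S)))) ∪ π[e](ρ[e/a](S)))) → 1
E2 stepwise |·|:
  S → 5
  ρ[e/a](S) → 5
  π[e](ρ[e/a](S)) → 5
  R → 6
  S → 5
  σ[z='s'](S) → 2
  σ[a>4](σ[z='s'](S)) → 1
  (R ⋈[h=a] σ[a>4](σ[z='s'](S))) → 1
  π[e]((R ⋈[h=a] σ[a>4](σ[z='s'](S)))) → 1
  (π[e](ρ[e/a](S)) ∪ π[e]((R ⋈[h=a] σ[a>4](σ[z='s'](S))))) → 6
  σ[e<2]((π[e](ρ[e/a](S)) ∪ π[e]((R ⋈[h=a] σ[a>4](σ[z='s'](S)))))) → 1

E1 and E2 produce the same multiset:
e
1

yes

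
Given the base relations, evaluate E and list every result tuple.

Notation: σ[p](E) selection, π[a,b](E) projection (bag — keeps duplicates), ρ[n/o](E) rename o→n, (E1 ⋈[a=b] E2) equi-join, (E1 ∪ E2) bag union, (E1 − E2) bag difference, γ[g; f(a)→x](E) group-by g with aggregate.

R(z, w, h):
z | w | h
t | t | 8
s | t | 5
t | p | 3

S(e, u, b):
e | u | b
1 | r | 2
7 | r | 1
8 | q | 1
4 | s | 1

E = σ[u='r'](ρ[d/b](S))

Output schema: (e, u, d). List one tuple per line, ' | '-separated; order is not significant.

Subexpression sizes:
  S → 4
  ρ[d/b](S) → 4
  σ[u='r'](ρ[d/b](S)) → 2

== RESULT ==
e | u | d
1 | r | 2
7 | r | 1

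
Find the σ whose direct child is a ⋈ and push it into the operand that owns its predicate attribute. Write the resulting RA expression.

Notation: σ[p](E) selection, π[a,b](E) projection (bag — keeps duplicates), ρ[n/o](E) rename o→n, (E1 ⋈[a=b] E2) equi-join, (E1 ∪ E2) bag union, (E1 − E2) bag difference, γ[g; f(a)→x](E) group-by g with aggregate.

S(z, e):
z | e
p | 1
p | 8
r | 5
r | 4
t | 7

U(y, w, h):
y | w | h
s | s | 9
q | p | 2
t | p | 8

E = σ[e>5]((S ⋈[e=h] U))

σ filters on e, owned by the left side.
E' = (σ[e>5](S) ⋈[e=h] U)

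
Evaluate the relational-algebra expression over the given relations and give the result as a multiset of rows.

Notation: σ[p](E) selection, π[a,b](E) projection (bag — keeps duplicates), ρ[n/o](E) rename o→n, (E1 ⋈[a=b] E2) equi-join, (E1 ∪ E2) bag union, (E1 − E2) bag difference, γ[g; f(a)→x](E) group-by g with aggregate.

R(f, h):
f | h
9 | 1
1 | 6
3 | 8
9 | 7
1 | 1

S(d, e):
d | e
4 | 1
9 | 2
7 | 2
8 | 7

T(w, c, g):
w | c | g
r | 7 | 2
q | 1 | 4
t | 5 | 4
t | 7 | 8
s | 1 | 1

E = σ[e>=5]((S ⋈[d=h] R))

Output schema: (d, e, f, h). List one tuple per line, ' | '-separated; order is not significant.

Per-node cardinality:
  S → 4
  R → 5
  (S ⋈[d=h] R) → 2
  σ[e>=5]((S ⋈[d=h] R)) → 1

== RESULT ==
d | e | f | h
8 | 7 | 3 | 8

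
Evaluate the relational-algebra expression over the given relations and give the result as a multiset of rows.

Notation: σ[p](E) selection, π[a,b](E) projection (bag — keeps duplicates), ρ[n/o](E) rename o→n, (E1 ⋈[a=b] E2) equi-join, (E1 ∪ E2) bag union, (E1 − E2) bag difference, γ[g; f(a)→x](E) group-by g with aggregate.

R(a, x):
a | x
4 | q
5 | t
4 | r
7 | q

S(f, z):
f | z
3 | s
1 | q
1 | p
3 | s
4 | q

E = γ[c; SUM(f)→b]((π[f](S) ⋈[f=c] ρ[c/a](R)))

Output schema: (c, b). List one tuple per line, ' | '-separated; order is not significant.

Stepwise |·|:
  S → 5
  π[f](S) → 5
  R → 4
  ρ[c/a](R) → 4
  (π[f](S) ⋈[f=c] ρ[c/a](R)) → 2
  γ[c; SUM(f)→b]((π[f](S) ⋈[f=c] ρ[c/a](R))) → 1

== RESULT ==
c | b
4 | 8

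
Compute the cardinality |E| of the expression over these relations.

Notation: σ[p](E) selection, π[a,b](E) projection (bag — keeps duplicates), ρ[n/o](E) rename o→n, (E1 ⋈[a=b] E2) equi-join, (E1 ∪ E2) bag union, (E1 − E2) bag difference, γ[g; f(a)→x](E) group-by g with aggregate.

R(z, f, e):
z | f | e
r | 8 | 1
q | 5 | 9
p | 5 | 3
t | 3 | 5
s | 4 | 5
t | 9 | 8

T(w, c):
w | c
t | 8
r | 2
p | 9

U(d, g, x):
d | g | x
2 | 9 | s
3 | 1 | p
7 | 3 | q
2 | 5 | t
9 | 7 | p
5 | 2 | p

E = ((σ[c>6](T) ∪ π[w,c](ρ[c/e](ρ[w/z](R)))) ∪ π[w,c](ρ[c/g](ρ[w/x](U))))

Subexpression sizes:
  T → 3
  σ[c>6](T) → 2
  R → 6
  ρ[w/z](R) → 6
  ρ[c/e](ρ[w/z](R)) → 6
  π[w,c](ρ[c/e](ρ[w/z](R))) → 6
  (σ[c>6](T) ∪ π[w,c](ρ[c/e](ρ[w/z](R)))) → 8
  U → 6
  ρ[w/x](U) → 6
  ρ[c/g](ρ[w/x](U)) → 6
  π[w,c](ρ[c/g](ρ[w/x](U))) → 6
  ((σ[c>6](T) ∪ π[w,c](ρ[c/e](ρ[w/z](R)))) ∪ π[w,c](ρ[c/g](ρ[w/x](U)))) → 14

|E| = 14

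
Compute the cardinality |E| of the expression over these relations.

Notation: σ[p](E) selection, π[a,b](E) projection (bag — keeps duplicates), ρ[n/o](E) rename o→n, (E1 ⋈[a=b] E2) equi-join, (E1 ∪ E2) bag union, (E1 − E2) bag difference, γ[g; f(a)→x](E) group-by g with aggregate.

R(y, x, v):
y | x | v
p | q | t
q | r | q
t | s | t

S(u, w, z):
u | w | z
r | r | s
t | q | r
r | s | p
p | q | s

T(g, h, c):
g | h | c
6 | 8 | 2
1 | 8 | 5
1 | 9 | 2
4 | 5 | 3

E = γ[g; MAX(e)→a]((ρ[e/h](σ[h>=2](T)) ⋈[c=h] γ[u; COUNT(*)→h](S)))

Per-node cardinality:
  T → 4
  σ[h>=2](T) → 4
  ρ[e/h](σ[h>=2](T)) → 4
  S → 4
  γ[u; COUNT(*)→h](S) → 3
  (ρ[e/h](σ[h>=2](T)) ⋈[c=h] γ[u; COUNT(*)→h](S)) → 2
  γ[g; MAX(e)→a]((ρ[e/h](σ[h>=2](T)) ⋈[c=h] γ[u; COUNT(*)→h](S))) → 2

|E| = 2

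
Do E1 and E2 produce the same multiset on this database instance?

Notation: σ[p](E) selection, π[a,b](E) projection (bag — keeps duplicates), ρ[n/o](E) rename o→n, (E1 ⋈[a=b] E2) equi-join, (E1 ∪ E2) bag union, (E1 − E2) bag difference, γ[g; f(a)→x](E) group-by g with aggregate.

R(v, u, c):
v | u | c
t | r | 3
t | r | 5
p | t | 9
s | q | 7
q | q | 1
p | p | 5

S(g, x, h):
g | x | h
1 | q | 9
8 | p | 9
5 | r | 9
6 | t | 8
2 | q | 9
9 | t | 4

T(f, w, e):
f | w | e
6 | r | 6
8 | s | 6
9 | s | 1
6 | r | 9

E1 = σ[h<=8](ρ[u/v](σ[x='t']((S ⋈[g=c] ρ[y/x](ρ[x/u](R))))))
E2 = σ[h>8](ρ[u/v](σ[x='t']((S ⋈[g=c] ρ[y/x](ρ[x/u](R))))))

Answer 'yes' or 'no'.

E1 stepwise |·|:
  S → 6
  R → 6
  ρ[x/u](R) → 6
  ρ[y/x](ρ[x/u](R)) → 6
  (S ⋈[g=c] ρ[y/x](ρ[x/u](R))) → 4
  σ[x='t']((S ⋈[g=c] ρ[y/x](ρ[x/u](R)))) → 1
  ρ[u/v](σ[x='t']((S ⋈[g=c] ρ[y/x](ρ[x/u](R))))) → 1
  σ[h<=8](ρ[u/v](σ[x='t']((S ⋈[g=c] ρ[y/x](ρ[x/u](R)))))) → 1
E2 stepwise |·|:
  S → 6
  R → 6
  ρ[x/u](R) → 6
  ρ[y/x](ρ[x/u](R)) → 6
  (S ⋈[g=c] ρ[y/x](ρ[x/u](R))) → 4
  σ[x='t']((S ⋈[g=c] ρ[y/x](ρ[x/u](R)))) → 1
  ρ[u/v](σ[x='t']((S ⋈[g=c] ρ[y/x](ρ[x/u](R))))) → 1
  σ[h>8](ρ[u/v](σ[x='t']((S ⋈[g=c] ρ[y/x](ρ[x/u](R)))))) → 0

E1 result:
g | x | h | u | y | c
9 | t | 4 | p | t | 9
E2 result:
g | x | h | u | y | c
(0 rows)
Witness: (9, 't', 4, 'p', 't', 9) appears 1× in E1 but 0× in E2.

no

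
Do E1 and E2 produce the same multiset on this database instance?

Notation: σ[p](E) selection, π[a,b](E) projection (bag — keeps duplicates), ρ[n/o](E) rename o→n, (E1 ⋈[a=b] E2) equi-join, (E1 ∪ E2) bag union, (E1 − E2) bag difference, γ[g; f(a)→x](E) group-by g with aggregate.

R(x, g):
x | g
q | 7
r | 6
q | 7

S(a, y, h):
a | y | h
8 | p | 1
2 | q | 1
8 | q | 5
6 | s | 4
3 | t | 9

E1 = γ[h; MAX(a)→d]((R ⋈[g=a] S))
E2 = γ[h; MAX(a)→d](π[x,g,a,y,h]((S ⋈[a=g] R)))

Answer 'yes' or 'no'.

E1 stepwise |·|:
  R → 3
  S → 5
  (R ⋈[g=a] S) → 1
  γ[h; MAX(a)→d]((R ⋈[g=a] S)) → 1
E2 stepwise |·|:
  S → 5
  R → 3
  (S ⋈[a=g] R) → 1
  π[x,g,a,y,h]((S ⋈[a=g] R)) → 1
  γ[h; MAX(a)→d](π[x,g,a,y,h]((S ⋈[a=g] R))) → 1

E1 and E2 produce the same multiset:
h | d
4 | 6

yes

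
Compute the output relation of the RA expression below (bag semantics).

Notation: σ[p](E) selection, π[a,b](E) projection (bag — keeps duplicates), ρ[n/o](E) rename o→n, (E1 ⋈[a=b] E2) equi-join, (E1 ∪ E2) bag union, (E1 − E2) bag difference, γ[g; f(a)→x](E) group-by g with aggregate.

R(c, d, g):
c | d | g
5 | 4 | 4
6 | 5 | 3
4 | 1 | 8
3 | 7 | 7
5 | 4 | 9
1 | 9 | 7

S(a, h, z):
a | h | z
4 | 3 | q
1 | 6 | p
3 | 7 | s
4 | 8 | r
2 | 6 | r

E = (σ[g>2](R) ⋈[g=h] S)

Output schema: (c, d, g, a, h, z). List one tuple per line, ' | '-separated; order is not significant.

Subexpression sizes:
  R → 6
  σ[g>2](R) → 6
  S → 5
  (σ[g>2](R) ⋈[g=h] S) → 4

== RESULT ==
c | d | g | a | h | z
1 | 9 | 7 | 3 | 7 | s
3 | 7 | 7 | 3 | 7 | s
4 | 1 | 8 | 4 | 8 | r
6 | 5 | 3 | 4 | 3 | q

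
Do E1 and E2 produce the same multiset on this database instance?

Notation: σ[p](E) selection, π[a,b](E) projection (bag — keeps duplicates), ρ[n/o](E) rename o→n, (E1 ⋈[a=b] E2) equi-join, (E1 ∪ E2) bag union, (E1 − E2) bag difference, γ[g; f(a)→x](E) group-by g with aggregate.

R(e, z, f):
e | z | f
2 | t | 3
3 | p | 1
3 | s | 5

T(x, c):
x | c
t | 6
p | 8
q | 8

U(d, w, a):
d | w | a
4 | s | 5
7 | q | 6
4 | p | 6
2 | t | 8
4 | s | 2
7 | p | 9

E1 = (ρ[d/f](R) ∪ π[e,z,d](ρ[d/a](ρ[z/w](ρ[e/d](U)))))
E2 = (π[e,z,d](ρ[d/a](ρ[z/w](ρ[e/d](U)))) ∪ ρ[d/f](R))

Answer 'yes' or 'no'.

E1 subexpression sizes:
  R → 3
  ρ[d/f](R) → 3
  U → 6
  ρ[e/d](U) → 6
  ρ[z/w](ρ[e/d](U)) → 6
  ρ[d/a](ρ[z/w](ρ[e/d](U))) → 6
  π[e,z,d](ρ[d/a](ρ[z/w](ρ[e/d](U)))) → 6
  (ρ[d/f](R) ∪ π[e,z,d](ρ[d/a](ρ[z/w](ρ[e/d](U))))) → 9
E2 subexpression sizes:
  U → 6
  ρ[e/d](U) → 6
  ρ[z/w](ρ[e/d](U)) → 6
  ρ[d/a](ρ[z/w](ρ[e/d](U))) → 6
  π[e,z,d](ρ[d/a](ρ[z/w](ρ[e/d](U)))) → 6
  R → 3
  ρ[d/f](R) → 3
  (π[e,z,d](ρ[d/a](ρ[z/w](ρ[e/d](U)))) ∪ ρ[d/f](R)) → 9

E1 and E2 produce the same multiset:
e | z | d
2 | t | 3
2 | t | 8
3 | p | 1
3 | s | 5
4 | p | 6
4 | s | 2
4 | s | 5
7 | p | 9
7 | q | 6

yes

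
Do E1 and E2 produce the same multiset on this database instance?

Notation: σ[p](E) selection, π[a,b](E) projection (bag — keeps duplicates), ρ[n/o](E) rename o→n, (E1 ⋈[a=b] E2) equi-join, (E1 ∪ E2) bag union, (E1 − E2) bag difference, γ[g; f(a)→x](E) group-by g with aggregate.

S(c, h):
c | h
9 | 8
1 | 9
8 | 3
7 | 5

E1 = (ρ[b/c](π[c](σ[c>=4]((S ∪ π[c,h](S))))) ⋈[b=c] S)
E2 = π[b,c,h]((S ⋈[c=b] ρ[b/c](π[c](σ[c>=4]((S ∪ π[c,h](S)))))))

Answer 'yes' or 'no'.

E1 stepwise |·|:
  S → 4
  S → 4
  π[c,h](S) → 4
  (S ∪ π[c,h](S)) → 8
  σ[c>=4]((S ∪ π[c,h](S))) → 6
  π[c](σ[c>=4]((S ∪ π[c,h](S)))) → 6
  ρ[b/c](π[c](σ[c>=4]((S ∪ π[c,h](S))))) → 6
  S → 4
  (ρ[b/c](π[c](σ[c>=4]((S ∪ π[c,h](S))))) ⋈[b=c] S) → 6
E2 stepwise |·|:
  S → 4
  S → 4
  S → 4
  π[c,h](S) → 4
  (S ∪ π[c,h](S)) → 8
  σ[c>=4]((S ∪ π[c,h](S))) → 6
  π[c](σ[c>=4]((S ∪ π[c,h](S)))) → 6
  ρ[b/c](π[c](σ[c>=4]((S ∪ π[c,h](S))))) → 6
  (S ⋈[c=b] ρ[b/c](π[c](σ[c>=4]((S ∪ π[c,h](S)))))) → 6
  π[b,c,h]((S ⋈[c=b] ρ[b/c](π[c](σ[c>=4]((S ∪ π[c,h](S))))))) → 6

E1 and E2 produce the same multiset:
b | c | h
7 | 7 | 5
7 | 7 | 5
8 | 8 | 3
8 | 8 | 3
9 | 9 | 8
9 | 9 | 8

yes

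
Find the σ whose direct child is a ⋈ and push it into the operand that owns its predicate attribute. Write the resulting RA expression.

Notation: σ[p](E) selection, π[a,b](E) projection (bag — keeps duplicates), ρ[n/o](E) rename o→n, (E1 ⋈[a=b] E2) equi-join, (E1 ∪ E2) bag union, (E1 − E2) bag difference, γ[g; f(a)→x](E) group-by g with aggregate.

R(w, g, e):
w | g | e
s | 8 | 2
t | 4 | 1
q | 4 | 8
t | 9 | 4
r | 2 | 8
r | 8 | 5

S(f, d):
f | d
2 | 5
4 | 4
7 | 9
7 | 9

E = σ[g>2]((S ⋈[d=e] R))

σ filters on g, owned by the right side.
E' = (S ⋈[d=e] σ[g>2](R))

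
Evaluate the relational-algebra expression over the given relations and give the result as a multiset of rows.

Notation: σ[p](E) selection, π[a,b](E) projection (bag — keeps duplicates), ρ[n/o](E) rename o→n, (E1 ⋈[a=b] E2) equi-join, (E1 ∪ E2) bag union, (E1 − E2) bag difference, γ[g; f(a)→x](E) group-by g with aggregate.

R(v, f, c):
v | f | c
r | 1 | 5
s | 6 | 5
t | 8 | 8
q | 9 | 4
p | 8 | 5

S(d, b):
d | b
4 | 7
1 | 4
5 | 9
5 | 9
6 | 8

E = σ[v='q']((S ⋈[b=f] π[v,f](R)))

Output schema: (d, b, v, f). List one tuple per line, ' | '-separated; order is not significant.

Subexpression sizes:
  S → 5
  R → 5
  π[v,f](R) → 5
  (S ⋈[b=f] π[v,f](R)) → 4
  σ[v='q']((S ⋈[b=f] π[v,f](R))) → 2

== RESULT ==
d | b | v | f
5 | 9 | q | 9
5 | 9 | q | 9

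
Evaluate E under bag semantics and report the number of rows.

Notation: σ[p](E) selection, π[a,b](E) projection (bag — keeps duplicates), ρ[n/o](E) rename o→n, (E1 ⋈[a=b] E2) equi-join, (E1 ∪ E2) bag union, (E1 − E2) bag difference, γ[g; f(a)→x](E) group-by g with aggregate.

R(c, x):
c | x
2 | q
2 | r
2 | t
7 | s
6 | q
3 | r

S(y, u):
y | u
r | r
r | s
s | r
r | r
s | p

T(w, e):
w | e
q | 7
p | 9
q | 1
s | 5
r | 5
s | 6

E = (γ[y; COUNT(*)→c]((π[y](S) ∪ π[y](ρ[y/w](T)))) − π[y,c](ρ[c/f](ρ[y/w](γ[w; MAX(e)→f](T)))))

Per-node cardinality:
  S → 5
  π[y](S) → 5
  T → 6
  ρ[y/w](T) → 6
  π[y](ρ[y/w](T)) → 6
  (π[y](S) ∪ π[y](ρ[y/w](T))) → 11
  γ[y; COUNT(*)→c]((π[y](S) ∪ π[y](ρ[y/w](T)))) → 4
  T → 6
  γ[w; MAX(e)→f](T) → 4
  ρ[y/w](γ[w; MAX(e)→f](T)) → 4
  ρ[c/f](ρ[y/w](γ[w; MAX(e)→f](T))) → 4
  π[y,c](ρ[c/f](ρ[y/w](γ[w; MAX(e)→f](T)))) → 4
  (γ[y; COUNT(*)→c]((π[y](S) ∪ π[y](ρ[y/w](T)))) − π[y,c](ρ[c/f](ρ[y/w](γ[w; MAX(e)→f](T))))) → 4

|E| = 4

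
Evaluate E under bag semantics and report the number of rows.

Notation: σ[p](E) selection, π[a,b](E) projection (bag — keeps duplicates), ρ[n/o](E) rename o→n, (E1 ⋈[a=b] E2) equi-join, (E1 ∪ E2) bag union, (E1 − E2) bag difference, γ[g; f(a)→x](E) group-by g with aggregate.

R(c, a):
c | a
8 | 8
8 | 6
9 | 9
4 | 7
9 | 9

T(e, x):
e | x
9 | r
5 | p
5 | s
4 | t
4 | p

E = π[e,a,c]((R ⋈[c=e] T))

Per-node cardinality:
  R → 5
  T → 5
  (R ⋈[c=e] T) → 4
  π[e,a,c]((R ⋈[c=e] T)) → 4

|E| = 4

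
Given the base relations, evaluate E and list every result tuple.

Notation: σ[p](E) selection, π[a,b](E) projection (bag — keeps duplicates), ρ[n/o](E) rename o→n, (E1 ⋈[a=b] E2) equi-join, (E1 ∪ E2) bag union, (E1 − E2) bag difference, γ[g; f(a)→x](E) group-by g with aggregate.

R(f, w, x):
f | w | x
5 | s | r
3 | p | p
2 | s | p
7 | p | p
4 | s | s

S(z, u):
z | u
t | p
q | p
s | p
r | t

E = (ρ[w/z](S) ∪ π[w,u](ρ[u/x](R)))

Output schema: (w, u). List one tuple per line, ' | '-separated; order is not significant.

Subexpression sizes:
  S → 4
  ρ[w/z](S) → 4
  R → 5
  ρ[u/x](R) → 5
  π[w,u](ρ[u/x](R)) → 5
  (ρ[w/z](S) ∪ π[w,u](ρ[u/x](R))) → 9

== RESULT ==
w | u
p | p
p | p
q | p
r | t
s | p
s | p
s | r
s | s
t | p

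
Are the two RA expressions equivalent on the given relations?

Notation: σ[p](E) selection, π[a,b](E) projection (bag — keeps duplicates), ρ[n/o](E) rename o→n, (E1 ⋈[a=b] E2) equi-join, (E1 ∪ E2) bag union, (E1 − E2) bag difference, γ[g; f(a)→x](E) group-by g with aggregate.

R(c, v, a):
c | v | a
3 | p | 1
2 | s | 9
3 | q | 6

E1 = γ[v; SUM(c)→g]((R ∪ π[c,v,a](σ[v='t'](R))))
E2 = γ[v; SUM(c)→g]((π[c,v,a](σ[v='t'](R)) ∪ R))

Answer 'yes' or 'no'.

E1 stepwise |·|:
  R → 3
  R → 3
  σ[v='t'](R) → 0
  π[c,v,a](σ[v='t'](R)) → 0
  (R ∪ π[c,v,a](σ[v='t'](R))) → 3
  γ[v; SUM(c)→g]((R ∪ π[c,v,a](σ[v='t'](R)))) → 3
E2 stepwise |·|:
  R → 3
  σ[v='t'](R) → 0
  π[c,v,a](σ[v='t'](R)) → 0
  R → 3
  (π[c,v,a](σ[v='t'](R)) ∪ R) → 3
  γ[v; SUM(c)→g]((π[c,v,a](σ[v='t'](R)) ∪ R)) → 3

E1 and E2 produce the same multiset:
v | g
p | 3
q | 3
s | 2

yes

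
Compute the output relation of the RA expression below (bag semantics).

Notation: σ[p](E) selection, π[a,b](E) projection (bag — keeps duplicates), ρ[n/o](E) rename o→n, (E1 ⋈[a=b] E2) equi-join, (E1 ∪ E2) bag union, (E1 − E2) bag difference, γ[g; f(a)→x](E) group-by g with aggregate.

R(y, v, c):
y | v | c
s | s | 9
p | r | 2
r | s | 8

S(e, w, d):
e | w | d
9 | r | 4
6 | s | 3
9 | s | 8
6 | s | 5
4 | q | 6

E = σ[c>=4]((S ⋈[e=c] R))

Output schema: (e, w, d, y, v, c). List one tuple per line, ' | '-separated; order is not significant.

Stepwise |·|:
  S → 5
  R → 3
  (S ⋈[e=c] R) → 2
  σ[c>=4]((S ⋈[e=c] R)) → 2

== RESULT ==
e | w | d | y | v | c
9 | r | 4 | s | s | 9
9 | s | 8 | s | s | 9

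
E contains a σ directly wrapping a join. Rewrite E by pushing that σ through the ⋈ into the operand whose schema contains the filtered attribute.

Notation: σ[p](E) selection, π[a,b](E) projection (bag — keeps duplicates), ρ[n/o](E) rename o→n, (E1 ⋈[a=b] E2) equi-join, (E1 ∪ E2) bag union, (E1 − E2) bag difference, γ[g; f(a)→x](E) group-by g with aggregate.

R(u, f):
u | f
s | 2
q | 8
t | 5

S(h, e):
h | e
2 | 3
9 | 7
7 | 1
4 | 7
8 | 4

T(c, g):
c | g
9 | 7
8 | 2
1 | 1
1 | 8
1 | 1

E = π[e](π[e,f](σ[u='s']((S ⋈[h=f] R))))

σ filters on u, owned by the right side.
E' = π[e](π[e,f]((S ⋈[h=f] σ[u='s'](R))))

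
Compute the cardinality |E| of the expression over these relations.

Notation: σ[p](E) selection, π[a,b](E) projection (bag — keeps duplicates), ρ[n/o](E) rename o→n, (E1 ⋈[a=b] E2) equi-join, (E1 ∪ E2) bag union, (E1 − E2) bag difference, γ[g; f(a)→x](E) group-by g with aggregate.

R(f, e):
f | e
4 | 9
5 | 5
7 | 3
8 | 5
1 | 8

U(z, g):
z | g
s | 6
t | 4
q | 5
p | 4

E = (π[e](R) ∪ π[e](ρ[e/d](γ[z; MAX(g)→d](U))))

Subexpression sizes:
  R → 5
  π[e](R) → 5
  U → 4
  γ[z; MAX(g)→d](U) → 4
  ρ[e/d](γ[z; MAX(g)→d](U)) → 4
  π[e](ρ[e/d](γ[z; MAX(g)→d](U))) → 4
  (π[e](R) ∪ π[e](ρ[e/d](γ[z; MAX(g)→d](U)))) → 9

|E| = 9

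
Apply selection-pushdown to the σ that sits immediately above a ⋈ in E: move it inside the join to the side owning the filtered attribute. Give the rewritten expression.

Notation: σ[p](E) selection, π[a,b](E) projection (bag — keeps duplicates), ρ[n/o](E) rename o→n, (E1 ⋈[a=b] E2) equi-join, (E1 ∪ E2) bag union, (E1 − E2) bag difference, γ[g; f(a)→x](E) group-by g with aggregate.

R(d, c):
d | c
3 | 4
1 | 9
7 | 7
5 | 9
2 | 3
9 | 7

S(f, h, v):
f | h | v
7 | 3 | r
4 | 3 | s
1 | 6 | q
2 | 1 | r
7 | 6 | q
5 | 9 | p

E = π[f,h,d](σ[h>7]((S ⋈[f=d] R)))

σ filters on h, owned by the left side.
E' = π[f,h,d]((σ[h>7](S) ⋈[f=d] R))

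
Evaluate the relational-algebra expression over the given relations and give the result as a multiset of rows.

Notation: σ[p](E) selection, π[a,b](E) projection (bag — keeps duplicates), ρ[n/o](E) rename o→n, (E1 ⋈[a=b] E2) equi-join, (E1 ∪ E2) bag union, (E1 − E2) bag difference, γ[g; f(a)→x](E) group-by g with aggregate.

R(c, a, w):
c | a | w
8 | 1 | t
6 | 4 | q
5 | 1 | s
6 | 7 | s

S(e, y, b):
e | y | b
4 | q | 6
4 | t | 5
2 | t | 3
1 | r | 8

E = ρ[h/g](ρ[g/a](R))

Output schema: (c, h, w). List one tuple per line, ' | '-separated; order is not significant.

Subexpression sizes:
  R → 4
  ρ[g/a](R) → 4
  ρ[h/g](ρ[g/a](R)) → 4

== RESULT ==
c | h | w
5 | 1 | s
6 | 4 | q
6 | 7 | s
8 | 1 | t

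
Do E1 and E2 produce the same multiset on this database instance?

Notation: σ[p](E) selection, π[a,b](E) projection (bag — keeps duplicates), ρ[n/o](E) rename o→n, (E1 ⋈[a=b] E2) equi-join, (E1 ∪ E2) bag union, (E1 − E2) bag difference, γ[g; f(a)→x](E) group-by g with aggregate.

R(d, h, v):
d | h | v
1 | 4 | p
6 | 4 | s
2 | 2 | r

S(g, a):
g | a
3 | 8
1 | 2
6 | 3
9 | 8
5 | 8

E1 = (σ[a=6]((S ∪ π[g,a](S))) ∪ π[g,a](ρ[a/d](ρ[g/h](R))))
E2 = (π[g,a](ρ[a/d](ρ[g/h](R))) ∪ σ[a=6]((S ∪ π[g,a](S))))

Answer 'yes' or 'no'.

E1 stepwise |·|:
  S → 5
  S → 5
  π[g,a](S) → 5
  (S ∪ π[g,a](S)) → 10
  σ[a=6]((S ∪ π[g,a](S))) → 0
  R → 3
  ρ[g/h](R) → 3
  ρ[a/d](ρ[g/h](R)) → 3
  π[g,a](ρ[a/d](ρ[g/h](R))) → 3
  (σ[a=6]((S ∪ π[g,a](S))) ∪ π[g,a](ρ[a/d](ρ[g/h](R)))) → 3
E2 stepwise |·|:
  R → 3
  ρ[g/h](R) → 3
  ρ[a/d](ρ[g/h](R)) → 3
  π[g,a](ρ[a/d](ρ[g/h](R))) → 3
  S → 5
  S → 5
  π[g,a](S) → 5
  (S ∪ π[g,a](S)) → 10
  σ[a=6]((S ∪ π[g,a](S))) → 0
  (π[g,a](ρ[a/d](ρ[g/h](R))) ∪ σ[a=6]((S ∪ π[g,a](S)))) → 3

E1 and E2 produce the same multiset:
g | a
2 | 2
4 | 1
4 | 6

yes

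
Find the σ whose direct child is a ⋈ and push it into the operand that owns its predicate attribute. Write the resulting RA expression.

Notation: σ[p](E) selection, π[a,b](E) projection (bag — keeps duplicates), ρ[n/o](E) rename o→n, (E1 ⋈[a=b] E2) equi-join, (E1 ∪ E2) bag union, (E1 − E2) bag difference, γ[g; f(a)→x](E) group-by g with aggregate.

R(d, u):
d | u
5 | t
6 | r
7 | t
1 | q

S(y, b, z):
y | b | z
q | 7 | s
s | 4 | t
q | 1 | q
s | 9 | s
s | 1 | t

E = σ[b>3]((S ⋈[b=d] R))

σ filters on b, owned by the left side.
E' = (σ[b>3](S) ⋈[b=d] R)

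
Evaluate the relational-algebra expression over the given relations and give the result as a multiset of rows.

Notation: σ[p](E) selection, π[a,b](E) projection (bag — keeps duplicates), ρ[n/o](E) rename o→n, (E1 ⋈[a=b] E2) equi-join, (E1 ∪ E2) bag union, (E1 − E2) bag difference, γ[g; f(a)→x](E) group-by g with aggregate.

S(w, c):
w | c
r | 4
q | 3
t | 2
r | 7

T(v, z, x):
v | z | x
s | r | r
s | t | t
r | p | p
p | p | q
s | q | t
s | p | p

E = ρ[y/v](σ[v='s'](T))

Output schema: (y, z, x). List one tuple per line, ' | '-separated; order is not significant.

Row counts bottom-up:
  T → 6
  σ[v='s'](T) → 4
  ρ[y/v](σ[v='s'](T)) → 4

== RESULT ==
y | z | x
s | p | p
s | q | t
s | r | r
s | t | t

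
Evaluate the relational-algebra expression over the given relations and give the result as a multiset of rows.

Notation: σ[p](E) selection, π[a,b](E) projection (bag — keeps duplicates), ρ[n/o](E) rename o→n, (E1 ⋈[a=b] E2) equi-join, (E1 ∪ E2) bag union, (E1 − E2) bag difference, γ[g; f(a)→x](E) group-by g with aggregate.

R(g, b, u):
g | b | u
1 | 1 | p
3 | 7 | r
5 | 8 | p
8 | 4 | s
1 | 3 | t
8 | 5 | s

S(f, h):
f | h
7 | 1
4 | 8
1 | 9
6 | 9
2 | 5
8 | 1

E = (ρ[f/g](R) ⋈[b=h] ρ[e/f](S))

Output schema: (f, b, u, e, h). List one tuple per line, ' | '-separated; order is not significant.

Stepwise |·|:
  R → 6
  ρ[f/g](R) → 6
  S → 6
  ρ[e/f](S) → 6
  (ρ[f/g](R) ⋈[b=h] ρ[e/f](S)) → 4

== RESULT ==
f | b | u | e | h
1 | 1 | p | 7 | 1
1 | 1 | p | 8 | 1
5 | 8 | p | 4 | 8
8 | 5 | s | 2 | 5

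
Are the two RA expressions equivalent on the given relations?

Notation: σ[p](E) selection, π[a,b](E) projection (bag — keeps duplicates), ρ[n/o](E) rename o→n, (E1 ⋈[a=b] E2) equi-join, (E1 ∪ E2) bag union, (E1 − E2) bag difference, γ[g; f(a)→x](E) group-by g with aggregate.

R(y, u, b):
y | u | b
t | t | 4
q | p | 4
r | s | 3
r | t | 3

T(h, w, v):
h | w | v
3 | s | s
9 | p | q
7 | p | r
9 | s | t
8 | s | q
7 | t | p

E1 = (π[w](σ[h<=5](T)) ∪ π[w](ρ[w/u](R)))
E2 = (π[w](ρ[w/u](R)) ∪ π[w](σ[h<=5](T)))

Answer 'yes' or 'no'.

E1 stepwise |·|:
  T → 6
  σ[h<=5](T) → 1
  π[w](σ[h<=5](T)) → 1
  R → 4
  ρ[w/u](R) → 4
  π[w](ρ[w/u](R)) → 4
  (π[w](σ[h<=5](T)) ∪ π[w](ρ[w/u](R))) → 5
E2 stepwise |·|:
  R → 4
  ρ[w/u](R) → 4
  π[w](ρ[w/u](R)) → 4
  T → 6
  σ[h<=5](T) → 1
  π[w](σ[h<=5](T)) → 1
  (π[w](ρ[w/u](R)) ∪ π[w](σ[h<=5](T))) → 5

E1 and E2 produce the same multiset:
w
p
s
s
t
t

yes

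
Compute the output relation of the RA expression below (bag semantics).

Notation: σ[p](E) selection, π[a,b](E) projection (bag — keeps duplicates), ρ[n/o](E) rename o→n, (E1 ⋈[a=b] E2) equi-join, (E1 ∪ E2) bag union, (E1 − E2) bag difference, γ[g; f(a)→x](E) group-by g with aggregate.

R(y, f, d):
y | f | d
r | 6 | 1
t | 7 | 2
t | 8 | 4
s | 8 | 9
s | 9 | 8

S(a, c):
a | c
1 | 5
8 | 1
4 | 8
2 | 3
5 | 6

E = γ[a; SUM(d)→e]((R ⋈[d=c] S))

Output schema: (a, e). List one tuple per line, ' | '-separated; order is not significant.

Row counts bottom-up:
  R → 5
  S → 5
  (R ⋈[d=c] S) → 2
  γ[a; SUM(d)→e]((R ⋈[d=c] S)) → 2

== RESULT ==
a | e
4 | 8
8 | 1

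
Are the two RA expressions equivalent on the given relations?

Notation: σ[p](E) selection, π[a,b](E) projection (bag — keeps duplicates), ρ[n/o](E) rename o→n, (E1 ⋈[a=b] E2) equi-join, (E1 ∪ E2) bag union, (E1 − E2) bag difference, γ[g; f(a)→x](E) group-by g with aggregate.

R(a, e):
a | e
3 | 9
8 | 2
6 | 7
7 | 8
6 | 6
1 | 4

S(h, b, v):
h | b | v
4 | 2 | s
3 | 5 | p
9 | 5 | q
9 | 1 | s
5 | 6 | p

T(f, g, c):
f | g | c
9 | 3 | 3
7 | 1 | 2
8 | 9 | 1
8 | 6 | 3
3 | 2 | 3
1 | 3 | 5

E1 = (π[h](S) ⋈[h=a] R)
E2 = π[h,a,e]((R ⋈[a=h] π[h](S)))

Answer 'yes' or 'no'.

E1 subexpression sizes:
  S → 5
  π[h](S) → 5
  R → 6
  (π[h](S) ⋈[h=a] R) → 1
E2 subexpression sizes:
  R → 6
  S → 5
  π[h](S) → 5
  (R ⋈[a=h] π[h](S)) → 1
  π[h,a,e]((R ⋈[a=h] π[h](S))) → 1

E1 and E2 produce the same multiset:
h | a | e
3 | 3 | 9

yes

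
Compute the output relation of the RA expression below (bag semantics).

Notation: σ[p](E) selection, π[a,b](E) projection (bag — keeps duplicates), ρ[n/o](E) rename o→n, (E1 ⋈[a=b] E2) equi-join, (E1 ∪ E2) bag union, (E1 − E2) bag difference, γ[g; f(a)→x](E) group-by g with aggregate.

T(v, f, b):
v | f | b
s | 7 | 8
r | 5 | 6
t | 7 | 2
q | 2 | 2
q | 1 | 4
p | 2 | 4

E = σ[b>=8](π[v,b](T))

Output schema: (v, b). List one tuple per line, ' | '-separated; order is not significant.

Per-node cardinality:
  T → 6
  π[v,b](T) → 6
  σ[b>=8](π[v,b](T)) → 1

== RESULT ==
v | b
s | 8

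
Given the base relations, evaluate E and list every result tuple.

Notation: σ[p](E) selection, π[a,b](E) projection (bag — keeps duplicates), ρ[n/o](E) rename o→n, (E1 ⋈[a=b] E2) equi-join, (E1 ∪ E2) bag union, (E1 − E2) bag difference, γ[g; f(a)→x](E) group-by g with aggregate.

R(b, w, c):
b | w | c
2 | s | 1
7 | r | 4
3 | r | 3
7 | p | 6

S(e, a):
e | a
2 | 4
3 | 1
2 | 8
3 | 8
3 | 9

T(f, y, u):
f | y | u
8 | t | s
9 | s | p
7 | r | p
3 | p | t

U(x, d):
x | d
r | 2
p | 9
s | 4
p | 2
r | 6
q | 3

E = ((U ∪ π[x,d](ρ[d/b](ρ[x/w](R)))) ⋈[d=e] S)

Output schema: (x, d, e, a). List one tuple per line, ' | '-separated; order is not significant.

Subexpression sizes:
  U → 6
  R → 4
  ρ[x/w](R) → 4
  ρ[d/b](ρ[x/w](R)) → 4
  π[x,d](ρ[d/b](ρ[x/w](R))) → 4
  (U ∪ π[x,d](ρ[d/b](ρ[x/w](R)))) → 10
  S → 5
  ((U ∪ π[x,d](ρ[d/b](ρ[x/w](R)))) ⋈[d=e] S) → 12

== RESULT ==
x | d | e | a
p | 2 | 2 | 4
p | 2 | 2 | 8
q | 3 | 3 | 1
q | 3 | 3 | 8
q | 3 | 3 | 9
r | 2 | 2 | 4
r | 2 | 2 | 8
r | 3 | 3 | 1
r | 3 | 3 | 8
r | 3 | 3 | 9
s | 2 | 2 | 4
s | 2 | 2 | 8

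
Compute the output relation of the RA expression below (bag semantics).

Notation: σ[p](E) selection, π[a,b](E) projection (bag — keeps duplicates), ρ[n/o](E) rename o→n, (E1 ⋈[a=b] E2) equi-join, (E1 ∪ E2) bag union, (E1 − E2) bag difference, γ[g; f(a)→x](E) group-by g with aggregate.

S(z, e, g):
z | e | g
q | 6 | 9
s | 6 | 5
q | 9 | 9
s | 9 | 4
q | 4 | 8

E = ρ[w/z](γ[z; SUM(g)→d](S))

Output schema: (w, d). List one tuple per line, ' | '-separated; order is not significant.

Per-node cardinality:
  S → 5
  γ[z; SUM(g)→d](S) → 2
  ρ[w/z](γ[z; SUM(g)→d](S)) → 2

== RESULT ==
w | d
q | 26
s | 9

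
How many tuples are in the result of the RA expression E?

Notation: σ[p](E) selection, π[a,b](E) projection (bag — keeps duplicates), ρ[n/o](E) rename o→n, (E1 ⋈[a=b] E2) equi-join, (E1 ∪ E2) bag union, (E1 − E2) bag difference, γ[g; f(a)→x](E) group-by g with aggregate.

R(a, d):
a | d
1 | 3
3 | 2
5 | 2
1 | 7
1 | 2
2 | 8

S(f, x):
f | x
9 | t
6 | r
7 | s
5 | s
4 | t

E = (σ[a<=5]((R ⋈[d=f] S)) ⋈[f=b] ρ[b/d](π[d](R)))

Subexpression sizes:
  R → 6
  S → 5
  (R ⋈[d=f] S) → 1
  σ[a<=5]((R ⋈[d=f] S)) → 1
  R → 6
  π[d](R) → 6
  ρ[b/d](π[d](R)) → 6
  (σ[a<=5]((R ⋈[d=f] S)) ⋈[f=b] ρ[b/d](π[d](R))) → 1

|E| = 1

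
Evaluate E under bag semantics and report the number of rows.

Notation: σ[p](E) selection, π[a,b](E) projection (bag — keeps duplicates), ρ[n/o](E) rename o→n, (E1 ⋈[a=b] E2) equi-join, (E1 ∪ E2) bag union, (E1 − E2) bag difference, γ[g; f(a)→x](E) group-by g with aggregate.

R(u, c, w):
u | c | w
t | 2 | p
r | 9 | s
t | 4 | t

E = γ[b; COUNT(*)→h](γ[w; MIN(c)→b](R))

Subexpression sizes:
  R → 3
  γ[w; MIN(c)→b](R) → 3
  γ[b; COUNT(*)→h](γ[w; MIN(c)→b](R)) → 3

|E| = 3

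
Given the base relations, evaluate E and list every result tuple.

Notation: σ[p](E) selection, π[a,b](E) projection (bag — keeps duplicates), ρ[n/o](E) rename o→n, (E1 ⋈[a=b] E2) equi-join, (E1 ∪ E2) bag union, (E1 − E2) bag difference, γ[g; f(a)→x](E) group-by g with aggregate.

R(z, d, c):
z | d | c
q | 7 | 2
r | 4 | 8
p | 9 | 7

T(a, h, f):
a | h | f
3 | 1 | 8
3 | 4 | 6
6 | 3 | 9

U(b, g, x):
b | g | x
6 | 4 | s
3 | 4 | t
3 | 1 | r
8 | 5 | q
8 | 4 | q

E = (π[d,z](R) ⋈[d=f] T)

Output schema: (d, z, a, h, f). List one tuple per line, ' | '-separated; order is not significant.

Per-node cardinality:
  R → 3
  π[d,z](R) → 3
  T → 3
  (π[d,z](R) ⋈[d=f] T) → 1

== RESULT ==
d | z | a | h | f
9 | p | 6 | 3 | 9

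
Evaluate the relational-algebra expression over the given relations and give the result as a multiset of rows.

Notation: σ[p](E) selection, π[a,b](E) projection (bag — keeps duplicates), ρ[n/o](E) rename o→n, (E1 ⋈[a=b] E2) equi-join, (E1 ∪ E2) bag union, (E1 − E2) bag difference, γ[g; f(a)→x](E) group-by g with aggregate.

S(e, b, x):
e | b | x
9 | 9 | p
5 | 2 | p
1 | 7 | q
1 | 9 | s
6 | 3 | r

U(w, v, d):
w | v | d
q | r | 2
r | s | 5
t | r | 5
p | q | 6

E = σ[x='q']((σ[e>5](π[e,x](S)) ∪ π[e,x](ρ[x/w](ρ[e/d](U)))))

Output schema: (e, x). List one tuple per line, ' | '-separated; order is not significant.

Subexpression sizes:
  S → 5
  π[e,x](S) → 5
  σ[e>5](π[e,x](S)) → 2
  U → 4
  ρ[e/d](U) → 4
  ρ[x/w](ρ[e/d](U)) → 4
  π[e,x](ρ[x/w](ρ[e/d](U))) → 4
  (σ[e>5](π[e,x](S)) ∪ π[e,x](ρ[x/w](ρ[e/d](U)))) → 6
  σ[x='q']((σ[e>5](π[e,x](S)) ∪ π[e,x](ρ[x/w](ρ[e/d](U))))) → 1

== RESULT ==
e | x
2 | q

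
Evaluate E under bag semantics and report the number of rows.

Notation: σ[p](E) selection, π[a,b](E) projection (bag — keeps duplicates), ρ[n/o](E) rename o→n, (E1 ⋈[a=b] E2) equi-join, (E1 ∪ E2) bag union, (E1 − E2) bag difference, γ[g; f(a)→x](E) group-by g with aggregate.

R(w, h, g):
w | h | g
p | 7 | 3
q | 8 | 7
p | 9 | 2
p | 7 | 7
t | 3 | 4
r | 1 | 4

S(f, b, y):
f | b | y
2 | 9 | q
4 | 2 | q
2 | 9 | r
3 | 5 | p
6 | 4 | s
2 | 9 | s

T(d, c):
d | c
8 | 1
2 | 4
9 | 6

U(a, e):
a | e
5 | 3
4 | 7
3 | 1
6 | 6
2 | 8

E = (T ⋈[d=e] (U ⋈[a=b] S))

Stepwise |·|:
  T → 3
  U → 5
  S → 6
  (U ⋈[a=b] S) → 3
  (T ⋈[d=e] (U ⋈[a=b] S)) → 1

|E| = 1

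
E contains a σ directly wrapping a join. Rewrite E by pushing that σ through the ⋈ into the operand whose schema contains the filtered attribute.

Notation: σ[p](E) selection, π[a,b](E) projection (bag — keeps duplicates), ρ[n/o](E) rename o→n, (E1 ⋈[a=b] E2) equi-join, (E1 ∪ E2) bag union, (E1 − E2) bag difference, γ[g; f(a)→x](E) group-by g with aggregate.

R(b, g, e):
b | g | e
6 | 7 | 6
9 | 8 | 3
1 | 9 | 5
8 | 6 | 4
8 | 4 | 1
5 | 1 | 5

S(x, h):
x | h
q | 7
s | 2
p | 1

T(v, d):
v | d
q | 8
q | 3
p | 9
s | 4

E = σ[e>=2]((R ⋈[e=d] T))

σ filters on e, owned by the left side.
E' = (σ[e>=2](R) ⋈[e=d] T)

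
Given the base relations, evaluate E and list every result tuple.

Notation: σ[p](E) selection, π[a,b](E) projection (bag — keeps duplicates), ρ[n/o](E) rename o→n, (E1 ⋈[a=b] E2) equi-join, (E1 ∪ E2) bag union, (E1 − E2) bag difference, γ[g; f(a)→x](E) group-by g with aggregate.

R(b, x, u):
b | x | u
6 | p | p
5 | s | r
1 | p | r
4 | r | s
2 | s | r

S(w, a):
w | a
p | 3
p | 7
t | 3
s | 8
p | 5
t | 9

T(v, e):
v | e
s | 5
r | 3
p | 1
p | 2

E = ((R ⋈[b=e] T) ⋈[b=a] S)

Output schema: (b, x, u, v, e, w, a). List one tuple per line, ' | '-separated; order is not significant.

Subexpression sizes:
  R → 5
  T → 4
  (R ⋈[b=e] T) → 3
  S → 6
  ((R ⋈[b=e] T) ⋈[b=a] S) → 1

== RESULT ==
b | x | u | v | e | w | a
5 | s | r | s | 5 | p | 5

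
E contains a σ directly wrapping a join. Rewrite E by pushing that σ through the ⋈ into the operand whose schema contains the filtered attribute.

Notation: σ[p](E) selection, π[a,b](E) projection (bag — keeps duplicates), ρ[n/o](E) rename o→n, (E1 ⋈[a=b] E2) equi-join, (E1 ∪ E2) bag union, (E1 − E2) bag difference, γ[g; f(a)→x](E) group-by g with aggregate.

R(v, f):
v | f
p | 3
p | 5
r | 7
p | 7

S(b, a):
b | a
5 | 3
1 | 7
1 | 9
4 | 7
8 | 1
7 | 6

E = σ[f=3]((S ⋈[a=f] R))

σ filters on f, owned by the right side.
E' = (S ⋈[a=f] σ[f=3](R))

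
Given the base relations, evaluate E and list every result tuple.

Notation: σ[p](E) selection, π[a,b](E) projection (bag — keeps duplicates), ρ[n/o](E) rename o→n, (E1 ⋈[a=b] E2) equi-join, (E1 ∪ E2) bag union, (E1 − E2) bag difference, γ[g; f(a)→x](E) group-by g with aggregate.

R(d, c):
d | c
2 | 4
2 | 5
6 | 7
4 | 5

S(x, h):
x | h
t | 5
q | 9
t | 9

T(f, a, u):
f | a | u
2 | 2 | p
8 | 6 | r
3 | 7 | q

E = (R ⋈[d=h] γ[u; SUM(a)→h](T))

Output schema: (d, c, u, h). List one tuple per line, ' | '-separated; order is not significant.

Per-node cardinality:
  R → 4
  T → 3
  γ[u; SUM(a)→h](T) → 3
  (R ⋈[d=h] γ[u; SUM(a)→h](T)) → 3

== RESULT ==
d | c | u | h
2 | 4 | p | 2
2 | 5 | p | 2
6 | 7 | r | 6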